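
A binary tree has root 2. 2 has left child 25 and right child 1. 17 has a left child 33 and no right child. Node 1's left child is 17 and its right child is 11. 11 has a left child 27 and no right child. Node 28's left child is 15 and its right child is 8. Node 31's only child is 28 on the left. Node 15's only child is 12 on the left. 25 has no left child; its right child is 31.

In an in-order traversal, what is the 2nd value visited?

12

In-order visits the left subtree, then the node, then the right subtree.
At 2: go left to 25.
  At 25: no left child.
  Visit 25.
  At 25: go right to 31.
    At 31: go left to 28.
      At 28: go left to 15.
        At 15: go left to 12.
          12 is a leaf — visit 12.
        Visit 15.
        At 15: no right child.
      Visit 28.
      At 28: go right to 8.
        8 is a leaf — visit 8.
    Visit 31.
    At 31: no right child.
Visit 2.
At 2: go right to 1.
  At 1: go left to 17.
    At 17: go left to 33.
      33 is a leaf — visit 33.
    Visit 17.
    At 17: no right child.
  Visit 1.
  At 1: go right to 11.
    At 11: go left to 27.
      27 is a leaf — visit 27.
    Visit 11.
    At 11: no right child.
Full in-order sequence: 25, 12, 15, 28, 8, 31, 2, 33, 17, 1, 27, 11.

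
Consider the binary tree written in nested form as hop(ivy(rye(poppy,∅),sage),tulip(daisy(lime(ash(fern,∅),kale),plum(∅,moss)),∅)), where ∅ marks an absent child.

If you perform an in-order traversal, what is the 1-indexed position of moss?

In-order visits the left subtree, then the node, then the right subtree.
At hop: go left to ivy.
  At ivy: go left to rye.
    At rye: go left to poppy.
      poppy is a leaf — visit poppy.
    Visit rye.
    At rye: no right child.
  Visit ivy.
  At ivy: go right to sage.
    sage is a leaf — visit sage.
Visit hop.
At hop: go right to tulip.
  At tulip: go left to daisy.
    At daisy: go left to lime.
      At lime: go left to ash.
        At ash: go left to fern.
          fern is a leaf — visit fern.
        Visit ash.
        At ash: no right child.
      Visit lime.
      At lime: go right to kale.
        kale is a leaf — visit kale.
    Visit daisy.
    At daisy: go right to plum.
      At plum: no left child.
      Visit plum.
      At plum: go right to moss.
        moss is a leaf — visit moss.
  Visit tulip.
  At tulip: no right child.
Full in-order sequence: poppy, rye, ivy, sage, hop, fern, ash, lime, kale, daisy, plum, moss, tulip.

12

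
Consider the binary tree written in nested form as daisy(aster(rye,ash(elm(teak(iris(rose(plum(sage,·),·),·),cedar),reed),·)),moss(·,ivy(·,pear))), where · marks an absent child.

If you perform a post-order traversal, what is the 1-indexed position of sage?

2

Post-order visits the left subtree, then the right subtree, then the node.
At daisy: go left to aster.
  At aster: go left to rye.
    rye is a leaf — visit rye.
  At aster: go right to ash.
    At ash: go left to elm.
      At elm: go left to teak.
        At teak: go left to iris.
          At iris: go left to rose.
            At rose: go left to plum.
              At plum: go left to sage.
                sage is a leaf — visit sage.
              At plum: no right child.
              Visit plum.
            At rose: no right child.
            Visit rose.
          At iris: no right child.
          Visit iris.
        At teak: go right to cedar.
          cedar is a leaf — visit cedar.
        Visit teak.
      At elm: go right to reed.
        reed is a leaf — visit reed.
      Visit elm.
    At ash: no right child.
    Visit ash.
  Visit aster.
At daisy: go right to moss.
  At moss: no left child.
  At moss: go right to ivy.
    At ivy: no left child.
    At ivy: go right to pear.
      pear is a leaf — visit pear.
    Visit ivy.
  Visit moss.
Visit daisy.
Full post-order sequence: rye, sage, plum, rose, iris, cedar, teak, reed, elm, ash, aster, pear, ivy, moss, daisy.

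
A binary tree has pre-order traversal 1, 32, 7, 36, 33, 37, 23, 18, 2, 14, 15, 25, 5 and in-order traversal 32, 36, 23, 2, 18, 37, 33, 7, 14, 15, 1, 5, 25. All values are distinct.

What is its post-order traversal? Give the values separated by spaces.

2 18 23 37 33 36 15 14 7 32 5 25 1

The first element of pre-order is the root; it splits in-order into left and right subtrees.
Root 1: left subtree has 10 nodes {32, 36, 23, 2, 18, 37, 33, 7, 14, 15}, right has 2 {5, 25}.
  Root 32: left subtree has 0 nodes { }, right has 9 {36, 23, 2, 18, 37, 33, 7, 14, 15}.
    Root 7: left subtree has 6 nodes {36, 23, 2, 18, 37, 33}, right has 2 {14, 15}.
      Root 36: left subtree has 0 nodes { }, right has 5 {23, 2, 18, 37, 33}.
        Root 33: left subtree has 4 nodes {23, 2, 18, 37}, right has 0 { }.
          Root 37: left subtree has 3 nodes {23, 2, 18}, right has 0 { }.
            Root 23: left subtree has 0 nodes { }, right has 2 {2, 18}.
              Root 18: left subtree has 1 node {2}, right has 0 { }.
      Root 14: left subtree has 0 nodes { }, right has 1 {15}.
  Root 25: left subtree has 1 node {5}, right has 0 { }.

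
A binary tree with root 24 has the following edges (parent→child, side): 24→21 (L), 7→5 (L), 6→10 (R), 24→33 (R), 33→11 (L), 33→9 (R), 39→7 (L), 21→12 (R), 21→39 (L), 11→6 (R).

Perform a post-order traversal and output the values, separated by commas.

5, 7, 39, 12, 21, 10, 6, 11, 9, 33, 24

Post-order visits the left subtree, then the right subtree, then the node.
At 24: go left to 21.
  At 21: go left to 39.
    At 39: go left to 7.
      At 7: go left to 5.
        5 is a leaf — visit 5.
      At 7: no right child.
      Visit 7.
    At 39: no right child.
    Visit 39.
  At 21: go right to 12.
    12 is a leaf — visit 12.
  Visit 21.
At 24: go right to 33.
  At 33: go left to 11.
    At 11: no left child.
    At 11: go right to 6.
      At 6: no left child.
      At 6: go right to 10.
        10 is a leaf — visit 10.
      Visit 6.
    Visit 11.
  At 33: go right to 9.
    9 is a leaf — visit 9.
  Visit 33.
Visit 24.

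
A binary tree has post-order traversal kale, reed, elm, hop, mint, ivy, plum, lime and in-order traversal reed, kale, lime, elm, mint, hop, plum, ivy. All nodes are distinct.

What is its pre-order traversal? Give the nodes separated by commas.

lime, reed, kale, plum, mint, elm, hop, ivy

The last element of post-order is the root; it splits in-order into left and right subtrees.
Root lime: left subtree has 2 nodes {reed, kale}, right has 5 {elm, mint, hop, plum, ivy}.
  Root reed: left subtree has 0 nodes { }, right has 1 {kale}.
  Root plum: left subtree has 3 nodes {elm, mint, hop}, right has 1 {ivy}.
    Root mint: left subtree has 1 node {elm}, right has 1 {hop}.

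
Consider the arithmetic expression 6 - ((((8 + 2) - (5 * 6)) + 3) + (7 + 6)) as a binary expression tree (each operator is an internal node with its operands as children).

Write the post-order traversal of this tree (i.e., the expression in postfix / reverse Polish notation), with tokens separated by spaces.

Post-order on an expression tree gives postfix notation: for each operator, emit left operand, right operand, then the operator.

6 8 2 + 5 6 * - 3 + 7 6 + + -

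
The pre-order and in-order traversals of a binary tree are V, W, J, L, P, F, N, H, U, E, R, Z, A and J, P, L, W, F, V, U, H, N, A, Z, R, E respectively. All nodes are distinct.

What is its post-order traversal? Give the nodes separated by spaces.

The first element of pre-order is the root; it splits in-order into left and right subtrees.
Root V: left subtree has 5 nodes {J, P, L, W, F}, right has 7 {U, H, N, A, Z, R, E}.
  Root W: left subtree has 3 nodes {J, P, L}, right has 1 {F}.
    Root J: left subtree has 0 nodes { }, right has 2 {P, L}.
      Root L: left subtree has 1 node {P}, right has 0 { }.
  Root N: left subtree has 2 nodes {U, H}, right has 4 {A, Z, R, E}.
    Root H: left subtree has 1 node {U}, right has 0 { }.
    Root E: left subtree has 3 nodes {A, Z, R}, right has 0 { }.
      Root R: left subtree has 2 nodes {A, Z}, right has 0 { }.
        Root Z: left subtree has 1 node {A}, right has 0 { }.

P L J F W U H A Z R E N V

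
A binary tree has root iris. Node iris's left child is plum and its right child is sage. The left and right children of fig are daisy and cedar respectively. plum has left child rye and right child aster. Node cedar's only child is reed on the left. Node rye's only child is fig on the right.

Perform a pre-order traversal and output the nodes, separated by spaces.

iris plum rye fig daisy cedar reed aster sage

Pre-order visits the node, then its left subtree, then its right subtree.
Visit iris.
At iris: go left to plum.
  Visit plum.
  At plum: go left to rye.
    Visit rye.
    At rye: no left child.
    At rye: go right to fig.
      Visit fig.
      At fig: go left to daisy.
        daisy is a leaf — visit daisy.
      At fig: go right to cedar.
        Visit cedar.
        At cedar: go left to reed.
          reed is a leaf — visit reed.
        At cedar: no right child.
  At plum: go right to aster.
    aster is a leaf — visit aster.
At iris: go right to sage.
  sage is a leaf — visit sage.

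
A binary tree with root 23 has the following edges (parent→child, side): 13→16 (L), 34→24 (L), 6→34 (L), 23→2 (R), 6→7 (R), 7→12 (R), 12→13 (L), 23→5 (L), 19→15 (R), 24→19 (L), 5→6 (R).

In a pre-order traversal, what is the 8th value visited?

7

Pre-order visits the node, then its left subtree, then its right subtree.
Visit 23.
At 23: go left to 5.
  Visit 5.
  At 5: no left child.
  At 5: go right to 6.
    Visit 6.
    At 6: go left to 34.
      Visit 34.
      At 34: go left to 24.
        Visit 24.
        At 24: go left to 19.
          Visit 19.
          At 19: no left child.
          At 19: go right to 15.
            15 is a leaf — visit 15.
        At 24: no right child.
      At 34: no right child.
    At 6: go right to 7.
      Visit 7.
      At 7: no left child.
      At 7: go right to 12.
        Visit 12.
        At 12: go left to 13.
          Visit 13.
          At 13: go left to 16.
            16 is a leaf — visit 16.
          At 13: no right child.
        At 12: no right child.
At 23: go right to 2.
  2 is a leaf — visit 2.
Full pre-order sequence: 23, 5, 6, 34, 24, 19, 15, 7, 12, 13, 16, 2.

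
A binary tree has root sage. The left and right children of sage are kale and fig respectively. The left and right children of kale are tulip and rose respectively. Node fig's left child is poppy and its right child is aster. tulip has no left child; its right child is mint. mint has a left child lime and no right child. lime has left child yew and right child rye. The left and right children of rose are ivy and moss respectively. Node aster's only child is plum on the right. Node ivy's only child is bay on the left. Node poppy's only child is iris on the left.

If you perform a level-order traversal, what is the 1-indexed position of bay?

Level-order visits nodes level by level from the root, left to right within each level.
Level 0: sage
Level 1: kale, fig
Level 2: tulip, rose, poppy, aster
Level 3: mint, ivy, moss, iris, plum
Level 4: lime, bay
Level 5: yew, rye
Full level-order sequence: sage, kale, fig, tulip, rose, poppy, aster, mint, ivy, moss, iris, plum, lime, bay, yew, rye.

14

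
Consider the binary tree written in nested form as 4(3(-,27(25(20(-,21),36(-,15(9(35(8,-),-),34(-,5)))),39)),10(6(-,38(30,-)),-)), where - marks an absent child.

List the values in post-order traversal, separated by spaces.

21 20 8 35 9 5 34 15 36 25 39 27 3 30 38 6 10 4

Post-order visits the left subtree, then the right subtree, then the node.
At 4: go left to 3.
  At 3: no left child.
  At 3: go right to 27.
    At 27: go left to 25.
      At 25: go left to 20.
        At 20: no left child.
        At 20: go right to 21.
          21 is a leaf — visit 21.
        Visit 20.
      At 25: go right to 36.
        At 36: no left child.
        At 36: go right to 15.
          At 15: go left to 9.
            At 9: go left to 35.
              At 35: go left to 8.
                8 is a leaf — visit 8.
              At 35: no right child.
              Visit 35.
            At 9: no right child.
            Visit 9.
          At 15: go right to 34.
            At 34: no left child.
            At 34: go right to 5.
              5 is a leaf — visit 5.
            Visit 34.
          Visit 15.
        Visit 36.
      Visit 25.
    At 27: go right to 39.
      39 is a leaf — visit 39.
    Visit 27.
  Visit 3.
At 4: go right to 10.
  At 10: go left to 6.
    At 6: no left child.
    At 6: go right to 38.
      At 38: go left to 30.
        30 is a leaf — visit 30.
      At 38: no right child.
      Visit 38.
    Visit 6.
  At 10: no right child.
  Visit 10.
Visit 4.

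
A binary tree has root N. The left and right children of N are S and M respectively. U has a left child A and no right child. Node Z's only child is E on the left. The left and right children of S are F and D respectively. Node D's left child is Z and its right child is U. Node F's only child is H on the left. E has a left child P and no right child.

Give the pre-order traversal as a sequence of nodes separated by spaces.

N S F H D Z E P U A M

Pre-order visits the node, then its left subtree, then its right subtree.
Visit N.
At N: go left to S.
  Visit S.
  At S: go left to F.
    Visit F.
    At F: go left to H.
      H is a leaf — visit H.
    At F: no right child.
  At S: go right to D.
    Visit D.
    At D: go left to Z.
      Visit Z.
      At Z: go left to E.
        Visit E.
        At E: go left to P.
          P is a leaf — visit P.
        At E: no right child.
      At Z: no right child.
    At D: go right to U.
      Visit U.
      At U: go left to A.
        A is a leaf — visit A.
      At U: no right child.
At N: go right to M.
  M is a leaf — visit M.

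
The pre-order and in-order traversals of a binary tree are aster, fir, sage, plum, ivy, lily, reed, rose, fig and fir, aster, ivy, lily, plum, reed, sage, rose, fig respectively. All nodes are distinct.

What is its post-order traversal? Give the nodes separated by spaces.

The first element of pre-order is the root; it splits in-order into left and right subtrees.
Root aster: left subtree has 1 node {fir}, right has 7 {ivy, lily, plum, reed, sage, rose, fig}.
  Root sage: left subtree has 4 nodes {ivy, lily, plum, reed}, right has 2 {rose, fig}.
    Root plum: left subtree has 2 nodes {ivy, lily}, right has 1 {reed}.
      Root ivy: left subtree has 0 nodes { }, right has 1 {lily}.
    Root rose: left subtree has 0 nodes { }, right has 1 {fig}.

fir lily ivy reed plum fig rose sage aster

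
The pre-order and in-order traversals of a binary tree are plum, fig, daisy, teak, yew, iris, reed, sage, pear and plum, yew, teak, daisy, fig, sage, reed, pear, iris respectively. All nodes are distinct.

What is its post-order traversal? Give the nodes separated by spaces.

yew teak daisy sage pear reed iris fig plum

The first element of pre-order is the root; it splits in-order into left and right subtrees.
Root plum: left subtree has 0 nodes { }, right has 8 {yew, teak, daisy, fig, sage, reed, pear, iris}.
  Root fig: left subtree has 3 nodes {yew, teak, daisy}, right has 4 {sage, reed, pear, iris}.
    Root daisy: left subtree has 2 nodes {yew, teak}, right has 0 { }.
      Root teak: left subtree has 1 node {yew}, right has 0 { }.
    Root iris: left subtree has 3 nodes {sage, reed, pear}, right has 0 { }.
      Root reed: left subtree has 1 node {sage}, right has 1 {pear}.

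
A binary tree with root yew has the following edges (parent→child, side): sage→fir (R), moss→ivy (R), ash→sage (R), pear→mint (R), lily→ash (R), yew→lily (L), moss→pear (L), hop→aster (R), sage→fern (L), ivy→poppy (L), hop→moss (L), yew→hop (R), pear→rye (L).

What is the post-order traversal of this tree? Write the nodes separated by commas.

fern, fir, sage, ash, lily, rye, mint, pear, poppy, ivy, moss, aster, hop, yew

Post-order visits the left subtree, then the right subtree, then the node.
At yew: go left to lily.
  At lily: no left child.
  At lily: go right to ash.
    At ash: no left child.
    At ash: go right to sage.
      At sage: go left to fern.
        fern is a leaf — visit fern.
      At sage: go right to fir.
        fir is a leaf — visit fir.
      Visit sage.
    Visit ash.
  Visit lily.
At yew: go right to hop.
  At hop: go left to moss.
    At moss: go left to pear.
      At pear: go left to rye.
        rye is a leaf — visit rye.
      At pear: go right to mint.
        mint is a leaf — visit mint.
      Visit pear.
    At moss: go right to ivy.
      At ivy: go left to poppy.
        poppy is a leaf — visit poppy.
      At ivy: no right child.
      Visit ivy.
    Visit moss.
  At hop: go right to aster.
    aster is a leaf — visit aster.
  Visit hop.
Visit yew.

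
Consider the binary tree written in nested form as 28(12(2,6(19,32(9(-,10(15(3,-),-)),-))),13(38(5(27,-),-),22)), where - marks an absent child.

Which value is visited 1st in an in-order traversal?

In-order visits the left subtree, then the node, then the right subtree.
At 28: go left to 12.
  At 12: go left to 2.
    2 is a leaf — visit 2.
  Visit 12.
  At 12: go right to 6.
    At 6: go left to 19.
      19 is a leaf — visit 19.
    Visit 6.
    At 6: go right to 32.
      At 32: go left to 9.
        At 9: no left child.
        Visit 9.
        At 9: go right to 10.
          At 10: go left to 15.
            At 15: go left to 3.
              3 is a leaf — visit 3.
            Visit 15.
            At 15: no right child.
          Visit 10.
          At 10: no right child.
      Visit 32.
      At 32: no right child.
Visit 28.
At 28: go right to 13.
  At 13: go left to 38.
    At 38: go left to 5.
      At 5: go left to 27.
        27 is a leaf — visit 27.
      Visit 5.
      At 5: no right child.
    Visit 38.
    At 38: no right child.
  Visit 13.
  At 13: go right to 22.
    22 is a leaf — visit 22.
Full in-order sequence: 2, 12, 19, 6, 9, 3, 15, 10, 32, 28, 27, 5, 38, 13, 22.

2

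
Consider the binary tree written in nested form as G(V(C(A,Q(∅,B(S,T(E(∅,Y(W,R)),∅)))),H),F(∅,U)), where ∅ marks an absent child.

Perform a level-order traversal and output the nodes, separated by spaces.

G V F C H U A Q B S T E Y W R

Level-order visits nodes level by level from the root, left to right within each level.
Level 0: G
Level 1: V, F
Level 2: C, H, U
Level 3: A, Q
Level 4: B
Level 5: S, T
Level 6: E
Level 7: Y
Level 8: W, R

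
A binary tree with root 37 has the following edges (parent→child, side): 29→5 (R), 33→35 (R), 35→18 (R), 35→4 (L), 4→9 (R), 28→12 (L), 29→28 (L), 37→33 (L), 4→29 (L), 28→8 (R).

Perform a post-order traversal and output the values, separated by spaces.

12 8 28 5 29 9 4 18 35 33 37

Post-order visits the left subtree, then the right subtree, then the node.
At 37: go left to 33.
  At 33: no left child.
  At 33: go right to 35.
    At 35: go left to 4.
      At 4: go left to 29.
        At 29: go left to 28.
          At 28: go left to 12.
            12 is a leaf — visit 12.
          At 28: go right to 8.
            8 is a leaf — visit 8.
          Visit 28.
        At 29: go right to 5.
          5 is a leaf — visit 5.
        Visit 29.
      At 4: go right to 9.
        9 is a leaf — visit 9.
      Visit 4.
    At 35: go right to 18.
      18 is a leaf — visit 18.
    Visit 35.
  Visit 33.
At 37: no right child.
Visit 37.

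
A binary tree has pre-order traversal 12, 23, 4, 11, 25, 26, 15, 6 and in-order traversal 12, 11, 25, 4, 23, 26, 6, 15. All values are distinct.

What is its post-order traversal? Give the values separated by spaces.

25 11 4 6 15 26 23 12

The first element of pre-order is the root; it splits in-order into left and right subtrees.
Root 12: left subtree has 0 nodes { }, right has 7 {11, 25, 4, 23, 26, 6, 15}.
  Root 23: left subtree has 3 nodes {11, 25, 4}, right has 3 {26, 6, 15}.
    Root 4: left subtree has 2 nodes {11, 25}, right has 0 { }.
      Root 11: left subtree has 0 nodes { }, right has 1 {25}.
    Root 26: left subtree has 0 nodes { }, right has 2 {6, 15}.
      Root 15: left subtree has 1 node {6}, right has 0 { }.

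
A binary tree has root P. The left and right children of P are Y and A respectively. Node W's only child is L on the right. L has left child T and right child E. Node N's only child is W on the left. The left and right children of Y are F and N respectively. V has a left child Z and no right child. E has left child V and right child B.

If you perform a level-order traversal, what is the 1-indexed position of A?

3

Level-order visits nodes level by level from the root, left to right within each level.
Level 0: P
Level 1: Y, A
Level 2: F, N
Level 3: W
Level 4: L
Level 5: T, E
Level 6: V, B
Level 7: Z
Full level-order sequence: P, Y, A, F, N, W, L, T, E, V, B, Z.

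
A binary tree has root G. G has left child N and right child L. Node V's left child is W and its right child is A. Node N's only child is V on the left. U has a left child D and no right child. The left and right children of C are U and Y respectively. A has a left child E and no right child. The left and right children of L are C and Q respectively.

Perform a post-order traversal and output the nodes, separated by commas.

Post-order visits the left subtree, then the right subtree, then the node.
At G: go left to N.
  At N: go left to V.
    At V: go left to W.
      W is a leaf — visit W.
    At V: go right to A.
      At A: go left to E.
        E is a leaf — visit E.
      At A: no right child.
      Visit A.
    Visit V.
  At N: no right child.
  Visit N.
At G: go right to L.
  At L: go left to C.
    At C: go left to U.
      At U: go left to D.
        D is a leaf — visit D.
      At U: no right child.
      Visit U.
    At C: go right to Y.
      Y is a leaf — visit Y.
    Visit C.
  At L: go right to Q.
    Q is a leaf — visit Q.
  Visit L.
Visit G.

W, E, A, V, N, D, U, Y, C, Q, L, G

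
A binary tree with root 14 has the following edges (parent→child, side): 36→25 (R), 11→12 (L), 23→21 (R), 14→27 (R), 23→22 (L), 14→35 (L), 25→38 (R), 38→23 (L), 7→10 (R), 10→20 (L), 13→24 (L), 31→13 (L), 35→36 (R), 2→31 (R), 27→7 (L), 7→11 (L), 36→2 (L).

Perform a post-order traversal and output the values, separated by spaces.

24 13 31 2 22 21 23 38 25 36 35 12 11 20 10 7 27 14

Post-order visits the left subtree, then the right subtree, then the node.
At 14: go left to 35.
  At 35: no left child.
  At 35: go right to 36.
    At 36: go left to 2.
      At 2: no left child.
      At 2: go right to 31.
        At 31: go left to 13.
          At 13: go left to 24.
            24 is a leaf — visit 24.
          At 13: no right child.
          Visit 13.
        At 31: no right child.
        Visit 31.
      Visit 2.
    At 36: go right to 25.
      At 25: no left child.
      At 25: go right to 38.
        At 38: go left to 23.
          At 23: go left to 22.
            22 is a leaf — visit 22.
          At 23: go right to 21.
            21 is a leaf — visit 21.
          Visit 23.
        At 38: no right child.
        Visit 38.
      Visit 25.
    Visit 36.
  Visit 35.
At 14: go right to 27.
  At 27: go left to 7.
    At 7: go left to 11.
      At 11: go left to 12.
        12 is a leaf — visit 12.
      At 11: no right child.
      Visit 11.
    At 7: go right to 10.
      At 10: go left to 20.
        20 is a leaf — visit 20.
      At 10: no right child.
      Visit 10.
    Visit 7.
  At 27: no right child.
  Visit 27.
Visit 14.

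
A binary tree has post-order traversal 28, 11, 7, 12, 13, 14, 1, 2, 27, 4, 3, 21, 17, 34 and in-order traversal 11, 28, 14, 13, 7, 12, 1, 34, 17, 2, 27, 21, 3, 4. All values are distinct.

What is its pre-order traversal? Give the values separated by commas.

34, 1, 14, 11, 28, 13, 12, 7, 17, 21, 27, 2, 3, 4

The last element of post-order is the root; it splits in-order into left and right subtrees.
Root 34: left subtree has 7 nodes {11, 28, 14, 13, 7, 12, 1}, right has 6 {17, 2, 27, 21, 3, 4}.
  Root 1: left subtree has 6 nodes {11, 28, 14, 13, 7, 12}, right has 0 { }.
    Root 14: left subtree has 2 nodes {11, 28}, right has 3 {13, 7, 12}.
      Root 11: left subtree has 0 nodes { }, right has 1 {28}.
      Root 13: left subtree has 0 nodes { }, right has 2 {7, 12}.
        Root 12: left subtree has 1 node {7}, right has 0 { }.
  Root 17: left subtree has 0 nodes { }, right has 5 {2, 27, 21, 3, 4}.
    Root 21: left subtree has 2 nodes {2, 27}, right has 2 {3, 4}.
      Root 27: left subtree has 1 node {2}, right has 0 { }.
      Root 3: left subtree has 0 nodes { }, right has 1 {4}.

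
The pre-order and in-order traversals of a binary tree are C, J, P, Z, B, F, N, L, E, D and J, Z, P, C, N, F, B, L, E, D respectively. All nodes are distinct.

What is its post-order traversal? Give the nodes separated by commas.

Z, P, J, N, F, D, E, L, B, C

The first element of pre-order is the root; it splits in-order into left and right subtrees.
Root C: left subtree has 3 nodes {J, Z, P}, right has 6 {N, F, B, L, E, D}.
  Root J: left subtree has 0 nodes { }, right has 2 {Z, P}.
    Root P: left subtree has 1 node {Z}, right has 0 { }.
  Root B: left subtree has 2 nodes {N, F}, right has 3 {L, E, D}.
    Root F: left subtree has 1 node {N}, right has 0 { }.
    Root L: left subtree has 0 nodes { }, right has 2 {E, D}.
      Root E: left subtree has 0 nodes { }, right has 1 {D}.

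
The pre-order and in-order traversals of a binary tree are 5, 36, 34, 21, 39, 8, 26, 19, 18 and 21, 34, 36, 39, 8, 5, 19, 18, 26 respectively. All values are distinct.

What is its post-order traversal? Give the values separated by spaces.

21 34 8 39 36 18 19 26 5

The first element of pre-order is the root; it splits in-order into left and right subtrees.
Root 5: left subtree has 5 nodes {21, 34, 36, 39, 8}, right has 3 {19, 18, 26}.
  Root 36: left subtree has 2 nodes {21, 34}, right has 2 {39, 8}.
    Root 34: left subtree has 1 node {21}, right has 0 { }.
    Root 39: left subtree has 0 nodes { }, right has 1 {8}.
  Root 26: left subtree has 2 nodes {19, 18}, right has 0 { }.
    Root 19: left subtree has 0 nodes { }, right has 1 {18}.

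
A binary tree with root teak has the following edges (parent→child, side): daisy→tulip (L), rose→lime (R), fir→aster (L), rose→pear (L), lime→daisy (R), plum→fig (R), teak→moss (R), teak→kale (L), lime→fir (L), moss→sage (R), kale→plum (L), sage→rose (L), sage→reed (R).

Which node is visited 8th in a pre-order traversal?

Pre-order visits the node, then its left subtree, then its right subtree.
Visit teak.
At teak: go left to kale.
  Visit kale.
  At kale: go left to plum.
    Visit plum.
    At plum: no left child.
    At plum: go right to fig.
      fig is a leaf — visit fig.
  At kale: no right child.
At teak: go right to moss.
  Visit moss.
  At moss: no left child.
  At moss: go right to sage.
    Visit sage.
    At sage: go left to rose.
      Visit rose.
      At rose: go left to pear.
        pear is a leaf — visit pear.
      At rose: go right to lime.
        Visit lime.
        At lime: go left to fir.
          Visit fir.
          At fir: go left to aster.
            aster is a leaf — visit aster.
          At fir: no right child.
        At lime: go right to daisy.
          Visit daisy.
          At daisy: go left to tulip.
            tulip is a leaf — visit tulip.
          At daisy: no right child.
    At sage: go right to reed.
      reed is a leaf — visit reed.
Full pre-order sequence: teak, kale, plum, fig, moss, sage, rose, pear, lime, fir, aster, daisy, tulip, reed.

pear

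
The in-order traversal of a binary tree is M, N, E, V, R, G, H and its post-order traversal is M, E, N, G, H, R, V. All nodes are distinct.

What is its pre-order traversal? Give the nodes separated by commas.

V, N, M, E, R, H, G

The last element of post-order is the root; it splits in-order into left and right subtrees.
Root V: left subtree has 3 nodes {M, N, E}, right has 3 {R, G, H}.
  Root N: left subtree has 1 node {M}, right has 1 {E}.
  Root R: left subtree has 0 nodes { }, right has 2 {G, H}.
    Root H: left subtree has 1 node {G}, right has 0 { }.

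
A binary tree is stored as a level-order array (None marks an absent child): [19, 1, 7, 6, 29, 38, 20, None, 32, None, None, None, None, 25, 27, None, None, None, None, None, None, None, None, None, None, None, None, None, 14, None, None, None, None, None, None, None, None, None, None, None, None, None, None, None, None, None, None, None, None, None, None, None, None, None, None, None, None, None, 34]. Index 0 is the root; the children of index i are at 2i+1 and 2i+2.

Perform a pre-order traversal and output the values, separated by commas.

Pre-order visits the node, then its left subtree, then its right subtree.
Visit 19.
At 19: go left to 1.
  Visit 1.
  At 1: go left to 6.
    Visit 6.
    At 6: no left child.
    At 6: go right to 32.
      32 is a leaf — visit 32.
  At 1: go right to 29.
    29 is a leaf — visit 29.
At 19: go right to 7.
  Visit 7.
  At 7: go left to 38.
    38 is a leaf — visit 38.
  At 7: go right to 20.
    Visit 20.
    At 20: go left to 25.
      Visit 25.
      At 25: no left child.
      At 25: go right to 14.
        Visit 14.
        At 14: no left child.
        At 14: go right to 34.
          34 is a leaf — visit 34.
    At 20: go right to 27.
      27 is a leaf — visit 27.

19, 1, 6, 32, 29, 7, 38, 20, 25, 14, 34, 27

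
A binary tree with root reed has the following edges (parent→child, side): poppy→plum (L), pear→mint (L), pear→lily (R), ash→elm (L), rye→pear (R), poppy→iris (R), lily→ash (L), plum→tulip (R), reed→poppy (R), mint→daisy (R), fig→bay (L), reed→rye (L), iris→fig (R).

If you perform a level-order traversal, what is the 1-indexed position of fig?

Level-order visits nodes level by level from the root, left to right within each level.
Level 0: reed
Level 1: rye, poppy
Level 2: pear, plum, iris
Level 3: mint, lily, tulip, fig
Level 4: daisy, ash, bay
Level 5: elm
Full level-order sequence: reed, rye, poppy, pear, plum, iris, mint, lily, tulip, fig, daisy, ash, bay, elm.

10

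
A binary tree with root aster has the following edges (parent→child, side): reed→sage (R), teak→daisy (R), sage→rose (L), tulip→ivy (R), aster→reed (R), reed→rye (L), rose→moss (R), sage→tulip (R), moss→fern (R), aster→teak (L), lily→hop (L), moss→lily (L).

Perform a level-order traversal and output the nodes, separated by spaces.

Level-order visits nodes level by level from the root, left to right within each level.
Level 0: aster
Level 1: teak, reed
Level 2: daisy, rye, sage
Level 3: rose, tulip
Level 4: moss, ivy
Level 5: lily, fern
Level 6: hop

aster teak reed daisy rye sage rose tulip moss ivy lily fern hop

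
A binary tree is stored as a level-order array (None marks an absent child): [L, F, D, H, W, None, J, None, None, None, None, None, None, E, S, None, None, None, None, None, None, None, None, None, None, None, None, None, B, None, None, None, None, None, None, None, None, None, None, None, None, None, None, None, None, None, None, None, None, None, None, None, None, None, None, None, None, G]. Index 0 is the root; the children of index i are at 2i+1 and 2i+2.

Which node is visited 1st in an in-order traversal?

In-order visits the left subtree, then the node, then the right subtree.
At L: go left to F.
  At F: go left to H.
    H is a leaf — visit H.
  Visit F.
  At F: go right to W.
    W is a leaf — visit W.
Visit L.
At L: go right to D.
  At D: no left child.
  Visit D.
  At D: go right to J.
    At J: go left to E.
      At E: no left child.
      Visit E.
      At E: go right to B.
        At B: go left to G.
          G is a leaf — visit G.
        Visit B.
        At B: no right child.
    Visit J.
    At J: go right to S.
      S is a leaf — visit S.
Full in-order sequence: H, F, W, L, D, E, G, B, J, S.

H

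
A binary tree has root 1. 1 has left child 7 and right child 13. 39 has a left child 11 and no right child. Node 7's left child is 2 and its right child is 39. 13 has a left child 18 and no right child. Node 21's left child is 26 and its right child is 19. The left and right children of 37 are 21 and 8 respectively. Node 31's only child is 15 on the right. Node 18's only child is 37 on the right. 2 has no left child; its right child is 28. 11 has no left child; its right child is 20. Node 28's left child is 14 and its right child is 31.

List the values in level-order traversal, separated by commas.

Level-order visits nodes level by level from the root, left to right within each level.
Level 0: 1
Level 1: 7, 13
Level 2: 2, 39, 18
Level 3: 28, 11, 37
Level 4: 14, 31, 20, 21, 8
Level 5: 15, 26, 19

1, 7, 13, 2, 39, 18, 28, 11, 37, 14, 31, 20, 21, 8, 15, 26, 19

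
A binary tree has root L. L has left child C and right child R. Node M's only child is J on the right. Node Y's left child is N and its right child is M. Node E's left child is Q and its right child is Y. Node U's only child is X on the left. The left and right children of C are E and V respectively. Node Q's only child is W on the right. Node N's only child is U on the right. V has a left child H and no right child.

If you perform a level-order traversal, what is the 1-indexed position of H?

Level-order visits nodes level by level from the root, left to right within each level.
Level 0: L
Level 1: C, R
Level 2: E, V
Level 3: Q, Y, H
Level 4: W, N, M
Level 5: U, J
Level 6: X
Full level-order sequence: L, C, R, E, V, Q, Y, H, W, N, M, U, J, X.

8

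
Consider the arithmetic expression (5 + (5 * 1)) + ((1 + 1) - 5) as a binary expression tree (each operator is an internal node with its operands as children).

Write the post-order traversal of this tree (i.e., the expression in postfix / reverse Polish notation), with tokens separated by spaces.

Post-order on an expression tree gives postfix notation: for each operator, emit left operand, right operand, then the operator.

5 5 1 * + 1 1 + 5 - +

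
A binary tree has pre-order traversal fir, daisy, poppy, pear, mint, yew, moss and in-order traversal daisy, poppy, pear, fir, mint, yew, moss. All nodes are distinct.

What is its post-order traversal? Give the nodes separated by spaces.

The first element of pre-order is the root; it splits in-order into left and right subtrees.
Root fir: left subtree has 3 nodes {daisy, poppy, pear}, right has 3 {mint, yew, moss}.
  Root daisy: left subtree has 0 nodes { }, right has 2 {poppy, pear}.
    Root poppy: left subtree has 0 nodes { }, right has 1 {pear}.
  Root mint: left subtree has 0 nodes { }, right has 2 {yew, moss}.
    Root yew: left subtree has 0 nodes { }, right has 1 {moss}.

pear poppy daisy moss yew mint fir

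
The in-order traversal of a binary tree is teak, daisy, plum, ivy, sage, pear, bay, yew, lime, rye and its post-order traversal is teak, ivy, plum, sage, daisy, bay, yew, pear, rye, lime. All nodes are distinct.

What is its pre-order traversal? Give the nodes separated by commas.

lime, pear, daisy, teak, sage, plum, ivy, yew, bay, rye

The last element of post-order is the root; it splits in-order into left and right subtrees.
Root lime: left subtree has 8 nodes {teak, daisy, plum, ivy, sage, pear, bay, yew}, right has 1 {rye}.
  Root pear: left subtree has 5 nodes {teak, daisy, plum, ivy, sage}, right has 2 {bay, yew}.
    Root daisy: left subtree has 1 node {teak}, right has 3 {plum, ivy, sage}.
      Root sage: left subtree has 2 nodes {plum, ivy}, right has 0 { }.
        Root plum: left subtree has 0 nodes { }, right has 1 {ivy}.
    Root yew: left subtree has 1 node {bay}, right has 0 { }.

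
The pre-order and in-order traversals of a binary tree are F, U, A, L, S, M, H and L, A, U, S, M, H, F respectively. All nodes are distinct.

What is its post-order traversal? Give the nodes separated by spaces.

L A H M S U F

The first element of pre-order is the root; it splits in-order into left and right subtrees.
Root F: left subtree has 6 nodes {L, A, U, S, M, H}, right has 0 { }.
  Root U: left subtree has 2 nodes {L, A}, right has 3 {S, M, H}.
    Root A: left subtree has 1 node {L}, right has 0 { }.
    Root S: left subtree has 0 nodes { }, right has 2 {M, H}.
      Root M: left subtree has 0 nodes { }, right has 1 {H}.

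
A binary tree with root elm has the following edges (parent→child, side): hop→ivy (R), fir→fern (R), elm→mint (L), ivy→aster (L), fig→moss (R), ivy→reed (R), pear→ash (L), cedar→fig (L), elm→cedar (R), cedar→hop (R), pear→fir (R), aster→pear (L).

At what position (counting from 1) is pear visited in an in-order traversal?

In-order visits the left subtree, then the node, then the right subtree.
At elm: go left to mint.
  mint is a leaf — visit mint.
Visit elm.
At elm: go right to cedar.
  At cedar: go left to fig.
    At fig: no left child.
    Visit fig.
    At fig: go right to moss.
      moss is a leaf — visit moss.
  Visit cedar.
  At cedar: go right to hop.
    At hop: no left child.
    Visit hop.
    At hop: go right to ivy.
      At ivy: go left to aster.
        At aster: go left to pear.
          At pear: go left to ash.
            ash is a leaf — visit ash.
          Visit pear.
          At pear: go right to fir.
            At fir: no left child.
            Visit fir.
            At fir: go right to fern.
              fern is a leaf — visit fern.
        Visit aster.
        At aster: no right child.
      Visit ivy.
      At ivy: go right to reed.
        reed is a leaf — visit reed.
Full in-order sequence: mint, elm, fig, moss, cedar, hop, ash, pear, fir, fern, aster, ivy, reed.

8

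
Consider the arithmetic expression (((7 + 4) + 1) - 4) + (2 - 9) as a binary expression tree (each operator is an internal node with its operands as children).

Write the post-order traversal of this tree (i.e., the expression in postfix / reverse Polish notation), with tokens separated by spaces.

7 4 + 1 + 4 - 2 9 - +

Post-order on an expression tree gives postfix notation: for each operator, emit left operand, right operand, then the operator.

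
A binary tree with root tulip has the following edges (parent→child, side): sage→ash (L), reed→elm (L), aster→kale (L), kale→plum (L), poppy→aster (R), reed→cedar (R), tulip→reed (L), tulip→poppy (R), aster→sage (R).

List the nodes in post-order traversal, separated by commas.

elm, cedar, reed, plum, kale, ash, sage, aster, poppy, tulip

Post-order visits the left subtree, then the right subtree, then the node.
At tulip: go left to reed.
  At reed: go left to elm.
    elm is a leaf — visit elm.
  At reed: go right to cedar.
    cedar is a leaf — visit cedar.
  Visit reed.
At tulip: go right to poppy.
  At poppy: no left child.
  At poppy: go right to aster.
    At aster: go left to kale.
      At kale: go left to plum.
        plum is a leaf — visit plum.
      At kale: no right child.
      Visit kale.
    At aster: go right to sage.
      At sage: go left to ash.
        ash is a leaf — visit ash.
      At sage: no right child.
      Visit sage.
    Visit aster.
  Visit poppy.
Visit tulip.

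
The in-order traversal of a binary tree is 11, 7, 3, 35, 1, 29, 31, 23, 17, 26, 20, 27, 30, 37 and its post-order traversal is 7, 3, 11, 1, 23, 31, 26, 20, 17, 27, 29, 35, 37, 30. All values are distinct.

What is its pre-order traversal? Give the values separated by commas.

30, 35, 11, 3, 7, 29, 1, 27, 17, 31, 23, 20, 26, 37

The last element of post-order is the root; it splits in-order into left and right subtrees.
Root 30: left subtree has 12 nodes {11, 7, 3, 35, 1, 29, 31, 23, 17, 26, 20, 27}, right has 1 {37}.
  Root 35: left subtree has 3 nodes {11, 7, 3}, right has 8 {1, 29, 31, 23, 17, 26, 20, 27}.
    Root 11: left subtree has 0 nodes { }, right has 2 {7, 3}.
      Root 3: left subtree has 1 node {7}, right has 0 { }.
    Root 29: left subtree has 1 node {1}, right has 6 {31, 23, 17, 26, 20, 27}.
      Root 27: left subtree has 5 nodes {31, 23, 17, 26, 20}, right has 0 { }.
        Root 17: left subtree has 2 nodes {31, 23}, right has 2 {26, 20}.
          Root 31: left subtree has 0 nodes { }, right has 1 {23}.
          Root 20: left subtree has 1 node {26}, right has 0 { }.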